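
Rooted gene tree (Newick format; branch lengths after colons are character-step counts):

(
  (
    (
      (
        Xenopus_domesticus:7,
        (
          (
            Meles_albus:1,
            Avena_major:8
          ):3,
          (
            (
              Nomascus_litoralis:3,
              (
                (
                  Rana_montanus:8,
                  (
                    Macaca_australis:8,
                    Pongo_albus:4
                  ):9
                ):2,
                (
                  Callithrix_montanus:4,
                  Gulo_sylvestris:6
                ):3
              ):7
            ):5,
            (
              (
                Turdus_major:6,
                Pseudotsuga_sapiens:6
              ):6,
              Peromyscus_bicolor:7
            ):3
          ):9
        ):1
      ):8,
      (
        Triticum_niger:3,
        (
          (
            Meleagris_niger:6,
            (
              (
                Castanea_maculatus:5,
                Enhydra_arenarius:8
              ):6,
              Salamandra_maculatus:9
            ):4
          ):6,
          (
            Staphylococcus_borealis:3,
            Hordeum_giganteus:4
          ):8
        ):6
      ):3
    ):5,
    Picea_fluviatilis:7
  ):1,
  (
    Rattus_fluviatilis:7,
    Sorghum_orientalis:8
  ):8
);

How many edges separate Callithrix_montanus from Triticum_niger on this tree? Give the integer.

9

The MRCA of Callithrix_montanus and Triticum_niger is the node subtending ((Xenopus_domesticus,((Meles_albus,Avena_major),((Nomascus_litoralis,((Rana_montanus,(Macaca_australis,Pongo_albus)),(Callithrix_montanus,Gulo_sylvestris))),((Turdus_major,Pseudotsuga_sapiens),Peromyscus_bicolor)))),(Triticum_niger,((Meleagris_niger,((Castanea_maculatus,Enhydra_arenarius),Salamandra_maculatus)),(Staphylococcus_borealis,Hordeum_giganteus)))).
From Callithrix_montanus up to that node: 7 branches. From Triticum_niger up to the same node: 2 branches. Total: 7 + 2 = 9.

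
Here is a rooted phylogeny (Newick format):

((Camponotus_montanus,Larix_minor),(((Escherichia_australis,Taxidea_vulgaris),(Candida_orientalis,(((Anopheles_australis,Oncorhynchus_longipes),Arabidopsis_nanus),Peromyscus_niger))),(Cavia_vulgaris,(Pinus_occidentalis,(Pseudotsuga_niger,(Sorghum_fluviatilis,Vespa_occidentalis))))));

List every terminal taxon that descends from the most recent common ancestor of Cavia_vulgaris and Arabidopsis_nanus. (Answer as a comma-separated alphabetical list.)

Anopheles_australis, Arabidopsis_nanus, Candida_orientalis, Cavia_vulgaris, Escherichia_australis, Oncorhynchus_longipes, Peromyscus_niger, Pinus_occidentalis, Pseudotsuga_niger, Sorghum_fluviatilis, Taxidea_vulgaris, Vespa_occidentalis

Tracing Cavia_vulgaris: it sits inside (Cavia_vulgaris,(Pinus_occidentalis,(Pseudotsuga_niger,(Sorghum_fluviatilis,Vespa_occidentalis)))).
Tracing Arabidopsis_nanus: it sits inside ((Anopheles_australis,Oncorhynchus_longipes),Arabidopsis_nanus).
The smallest clade enclosing both is (((Escherichia_australis,Taxidea_vulgaris),(Candida_orientalis,(((Anopheles_australis,Oncorhynchus_longipes),Arabidopsis_nanus),Peromyscus_niger))),(Cavia_vulgaris,(Pinus_occidentalis,(Pseudotsuga_niger,(Sorghum_fluviatilis,Vespa_occidentalis))))); the answer is its 12 terminal taxa in alphabetical order.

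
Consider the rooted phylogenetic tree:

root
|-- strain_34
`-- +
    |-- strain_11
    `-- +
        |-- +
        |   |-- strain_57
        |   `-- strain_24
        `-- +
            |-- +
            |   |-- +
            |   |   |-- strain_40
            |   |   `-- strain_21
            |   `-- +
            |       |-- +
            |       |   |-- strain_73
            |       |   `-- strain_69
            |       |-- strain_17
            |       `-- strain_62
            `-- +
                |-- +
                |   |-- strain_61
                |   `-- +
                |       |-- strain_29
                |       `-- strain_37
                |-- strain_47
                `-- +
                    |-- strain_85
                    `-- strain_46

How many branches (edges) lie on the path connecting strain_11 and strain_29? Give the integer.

7

The MRCA of strain_11 and strain_29 is the node subtending (strain_11,((strain_57,strain_24),(((strain_40,strain_21),((strain_73,strain_69),strain_17,strain_62)),((strain_61,(strain_29,strain_37)),strain_47,(strain_85,strain_46))))).
From strain_11 up to that node: 1 branch. From strain_29 up to the same node: 6 branches. Total: 1 + 6 = 7.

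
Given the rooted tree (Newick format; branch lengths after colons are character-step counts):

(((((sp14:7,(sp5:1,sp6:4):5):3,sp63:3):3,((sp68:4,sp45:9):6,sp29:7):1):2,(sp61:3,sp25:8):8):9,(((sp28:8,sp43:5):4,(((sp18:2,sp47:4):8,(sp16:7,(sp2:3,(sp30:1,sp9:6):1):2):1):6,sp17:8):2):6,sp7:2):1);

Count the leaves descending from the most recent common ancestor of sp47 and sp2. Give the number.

The MRCA of sp47 and sp2 is the node subtending ((sp18,sp47),(sp16,(sp2,(sp30,sp9)))).
That clade contains 6 terminal taxa: sp16, sp18, sp2, sp30, sp47, sp9.

6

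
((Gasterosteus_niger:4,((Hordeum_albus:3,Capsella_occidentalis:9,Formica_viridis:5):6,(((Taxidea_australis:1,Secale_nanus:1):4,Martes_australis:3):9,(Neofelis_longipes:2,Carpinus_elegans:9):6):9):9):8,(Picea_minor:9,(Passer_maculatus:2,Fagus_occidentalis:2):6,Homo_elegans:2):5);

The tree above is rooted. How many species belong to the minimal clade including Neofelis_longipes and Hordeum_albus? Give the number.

8

The MRCA of Neofelis_longipes and Hordeum_albus is the node subtending ((Hordeum_albus,Capsella_occidentalis,Formica_viridis),(((Taxidea_australis,Secale_nanus),Martes_australis),(Neofelis_longipes,Carpinus_elegans))).
That clade contains 8 terminal taxa: Capsella_occidentalis, Carpinus_elegans, Formica_viridis, Hordeum_albus, Martes_australis, Neofelis_longipes, Secale_nanus, Taxidea_australis.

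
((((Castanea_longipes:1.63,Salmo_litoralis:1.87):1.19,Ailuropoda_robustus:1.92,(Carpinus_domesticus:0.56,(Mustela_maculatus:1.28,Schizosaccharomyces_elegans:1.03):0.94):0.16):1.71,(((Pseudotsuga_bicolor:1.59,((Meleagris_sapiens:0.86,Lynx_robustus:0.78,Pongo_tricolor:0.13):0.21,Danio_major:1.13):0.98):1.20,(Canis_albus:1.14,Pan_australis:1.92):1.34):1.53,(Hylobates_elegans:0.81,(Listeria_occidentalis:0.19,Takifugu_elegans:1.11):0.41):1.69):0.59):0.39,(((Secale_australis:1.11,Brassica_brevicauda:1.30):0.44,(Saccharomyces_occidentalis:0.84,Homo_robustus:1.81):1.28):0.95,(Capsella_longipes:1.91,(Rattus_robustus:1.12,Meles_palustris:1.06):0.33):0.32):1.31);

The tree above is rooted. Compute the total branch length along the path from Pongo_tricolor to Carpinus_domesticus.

The path runs Pongo_tricolor → … → MRCA → … → Carpinus_domesticus; the MRCA is the node subtending (((Castanea_longipes,Salmo_litoralis),Ailuropoda_robustus,(Carpinus_domesticus,(Mustela_maculatus,Schizosaccharomyces_elegans))),(((Pseudotsuga_bicolor,((Meleagris_sapiens,Lynx_robustus,Pongo_tricolor),Danio_major)),(Canis_albus,Pan_australis)),(Hylobates_elegans,(Listeria_occidentalis,Takifugu_elegans)))).
Branch lengths along that path: 0.13 + 0.21 + 0.98 + 1.20 + 1.53 + 0.59 + 1.71 + 0.16 + 0.56 = 7.07.

7.07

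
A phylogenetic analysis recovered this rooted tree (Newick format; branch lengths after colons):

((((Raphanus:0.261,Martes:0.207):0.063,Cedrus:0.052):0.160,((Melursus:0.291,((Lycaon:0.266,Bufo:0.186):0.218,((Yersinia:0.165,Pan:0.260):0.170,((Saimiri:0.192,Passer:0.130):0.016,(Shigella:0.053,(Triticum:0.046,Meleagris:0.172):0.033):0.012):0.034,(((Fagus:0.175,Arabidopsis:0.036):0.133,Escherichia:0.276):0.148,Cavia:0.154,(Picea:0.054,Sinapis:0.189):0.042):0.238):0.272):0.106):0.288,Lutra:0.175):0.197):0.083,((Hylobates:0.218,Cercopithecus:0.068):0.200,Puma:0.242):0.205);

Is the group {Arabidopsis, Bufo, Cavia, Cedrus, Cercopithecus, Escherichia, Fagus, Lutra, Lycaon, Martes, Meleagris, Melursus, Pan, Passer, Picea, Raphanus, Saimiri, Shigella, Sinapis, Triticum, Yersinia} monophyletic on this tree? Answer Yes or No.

No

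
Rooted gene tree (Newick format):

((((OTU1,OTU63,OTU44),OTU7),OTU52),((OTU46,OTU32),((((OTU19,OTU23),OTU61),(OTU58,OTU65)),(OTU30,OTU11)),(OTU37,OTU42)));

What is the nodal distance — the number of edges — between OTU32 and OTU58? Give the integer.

6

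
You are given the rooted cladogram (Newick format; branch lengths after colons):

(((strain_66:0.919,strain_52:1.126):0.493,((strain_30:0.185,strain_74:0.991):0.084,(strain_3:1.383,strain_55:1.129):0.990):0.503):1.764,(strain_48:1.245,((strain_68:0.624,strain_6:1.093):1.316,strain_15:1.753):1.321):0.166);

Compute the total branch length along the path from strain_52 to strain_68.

The path runs strain_52 → … → MRCA → … → strain_68; the MRCA is the root of the tree.
Branch lengths along that path: 1.126 + 0.493 + 1.764 + 0.166 + 1.321 + 1.316 + 0.624 = 6.810.

6.810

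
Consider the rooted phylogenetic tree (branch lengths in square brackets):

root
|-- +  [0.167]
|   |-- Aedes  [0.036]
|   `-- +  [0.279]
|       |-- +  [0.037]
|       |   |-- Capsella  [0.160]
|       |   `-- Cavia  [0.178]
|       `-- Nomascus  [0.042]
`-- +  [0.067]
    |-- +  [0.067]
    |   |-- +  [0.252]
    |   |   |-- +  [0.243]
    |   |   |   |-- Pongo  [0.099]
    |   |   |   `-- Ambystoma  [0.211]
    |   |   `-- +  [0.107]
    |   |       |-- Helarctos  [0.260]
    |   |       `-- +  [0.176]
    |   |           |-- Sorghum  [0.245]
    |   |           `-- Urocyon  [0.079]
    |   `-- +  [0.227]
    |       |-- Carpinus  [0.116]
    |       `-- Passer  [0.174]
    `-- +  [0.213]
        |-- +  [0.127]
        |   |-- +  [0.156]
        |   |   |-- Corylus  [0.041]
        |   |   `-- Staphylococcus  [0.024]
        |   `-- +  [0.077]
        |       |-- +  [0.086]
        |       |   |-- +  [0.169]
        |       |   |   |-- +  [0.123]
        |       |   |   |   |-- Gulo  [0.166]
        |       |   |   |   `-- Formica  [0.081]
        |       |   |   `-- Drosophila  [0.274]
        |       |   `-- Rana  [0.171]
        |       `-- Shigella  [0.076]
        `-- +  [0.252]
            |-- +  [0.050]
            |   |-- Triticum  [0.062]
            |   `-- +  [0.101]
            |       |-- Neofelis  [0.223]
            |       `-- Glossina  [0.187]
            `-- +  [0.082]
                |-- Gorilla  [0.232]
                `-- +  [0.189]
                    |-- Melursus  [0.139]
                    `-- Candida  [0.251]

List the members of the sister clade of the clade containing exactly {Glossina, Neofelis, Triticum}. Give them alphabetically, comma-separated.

The clade containing exactly {Glossina, Neofelis, Triticum} attaches to the tree at the node subtending ((Triticum,(Neofelis,Glossina)),(Gorilla,(Melursus,Candida))).
The other lineage descending from that same node — the sister group — is (Gorilla,(Melursus,Candida)); its 3 tips in alphabetical order are the answer.

Candida, Gorilla, Melursus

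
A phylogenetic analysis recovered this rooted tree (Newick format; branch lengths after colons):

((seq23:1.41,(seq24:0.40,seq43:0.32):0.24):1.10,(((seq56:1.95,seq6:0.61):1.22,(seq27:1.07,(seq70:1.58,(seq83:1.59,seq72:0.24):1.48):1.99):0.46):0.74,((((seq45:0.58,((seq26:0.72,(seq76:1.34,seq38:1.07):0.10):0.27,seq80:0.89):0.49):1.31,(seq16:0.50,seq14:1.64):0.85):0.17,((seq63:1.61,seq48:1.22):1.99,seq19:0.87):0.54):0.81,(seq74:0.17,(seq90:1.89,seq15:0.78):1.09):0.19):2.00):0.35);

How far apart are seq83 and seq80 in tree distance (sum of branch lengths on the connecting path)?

The path runs seq83 → … → MRCA → … → seq80; the MRCA is the node subtending (((seq56,seq6),(seq27,(seq70,(seq83,seq72)))),((((seq45,((seq26,(seq76,seq38)),seq80)),(seq16,seq14)),((seq63,seq48),seq19)),(seq74,(seq90,seq15)))).
Branch lengths along that path: 1.59 + 1.48 + 1.99 + 0.46 + 0.74 + 2.00 + 0.81 + 0.17 + 1.31 + 0.49 + 0.89 = 11.93.

11.93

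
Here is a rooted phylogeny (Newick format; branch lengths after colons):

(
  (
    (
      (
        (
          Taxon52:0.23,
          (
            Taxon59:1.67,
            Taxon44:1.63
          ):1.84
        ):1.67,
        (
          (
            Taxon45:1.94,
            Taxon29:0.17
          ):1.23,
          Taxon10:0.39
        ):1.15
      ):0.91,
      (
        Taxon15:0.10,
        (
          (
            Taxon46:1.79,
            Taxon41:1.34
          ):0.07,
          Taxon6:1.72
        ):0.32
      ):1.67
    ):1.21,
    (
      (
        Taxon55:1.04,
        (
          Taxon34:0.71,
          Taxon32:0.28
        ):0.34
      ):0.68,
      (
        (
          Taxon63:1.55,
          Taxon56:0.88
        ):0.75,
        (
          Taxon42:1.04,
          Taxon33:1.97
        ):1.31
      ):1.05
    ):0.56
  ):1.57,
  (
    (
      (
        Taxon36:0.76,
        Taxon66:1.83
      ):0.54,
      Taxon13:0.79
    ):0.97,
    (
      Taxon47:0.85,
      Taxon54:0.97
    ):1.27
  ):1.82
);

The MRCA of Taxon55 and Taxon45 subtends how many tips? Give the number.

The MRCA of Taxon55 and Taxon45 is the node subtending ((((Taxon52,(Taxon59,Taxon44)),((Taxon45,Taxon29),Taxon10)),(Taxon15,((Taxon46,Taxon41),Taxon6))),((Taxon55,(Taxon34,Taxon32)),((Taxon63,Taxon56),(Taxon42,Taxon33)))).
That clade contains 17 terminal taxa: Taxon10, Taxon15, Taxon29, Taxon32, Taxon33, Taxon34, Taxon41, Taxon42, Taxon44, Taxon45, Taxon46, Taxon52, Taxon55, Taxon56, Taxon59, Taxon6, Taxon63.

17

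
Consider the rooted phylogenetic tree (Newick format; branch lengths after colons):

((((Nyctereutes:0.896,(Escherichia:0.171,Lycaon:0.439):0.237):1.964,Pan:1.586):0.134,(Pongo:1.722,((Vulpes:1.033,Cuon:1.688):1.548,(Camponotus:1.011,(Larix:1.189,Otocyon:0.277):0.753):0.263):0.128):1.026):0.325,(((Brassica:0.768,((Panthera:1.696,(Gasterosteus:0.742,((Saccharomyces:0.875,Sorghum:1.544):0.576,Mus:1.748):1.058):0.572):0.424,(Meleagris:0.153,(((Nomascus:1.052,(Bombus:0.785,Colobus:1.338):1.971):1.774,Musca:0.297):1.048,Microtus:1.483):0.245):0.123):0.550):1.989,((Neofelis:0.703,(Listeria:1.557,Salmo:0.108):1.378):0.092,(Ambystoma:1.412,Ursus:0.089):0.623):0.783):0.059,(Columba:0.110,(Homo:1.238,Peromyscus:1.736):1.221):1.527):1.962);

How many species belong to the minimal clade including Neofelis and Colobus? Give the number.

The MRCA of Neofelis and Colobus is the node subtending ((Brassica,((Panthera,(Gasterosteus,((Saccharomyces,Sorghum),Mus))),(Meleagris,(((Nomascus,(Bombus,Colobus)),Musca),Microtus)))),((Neofelis,(Listeria,Salmo)),(Ambystoma,Ursus))).
That clade contains 17 terminal taxa: Ambystoma, Bombus, Brassica, Colobus, Gasterosteus, Listeria, Meleagris, Microtus, Mus, Musca, Neofelis, Nomascus, Panthera, Saccharomyces, Salmo, Sorghum, Ursus.

17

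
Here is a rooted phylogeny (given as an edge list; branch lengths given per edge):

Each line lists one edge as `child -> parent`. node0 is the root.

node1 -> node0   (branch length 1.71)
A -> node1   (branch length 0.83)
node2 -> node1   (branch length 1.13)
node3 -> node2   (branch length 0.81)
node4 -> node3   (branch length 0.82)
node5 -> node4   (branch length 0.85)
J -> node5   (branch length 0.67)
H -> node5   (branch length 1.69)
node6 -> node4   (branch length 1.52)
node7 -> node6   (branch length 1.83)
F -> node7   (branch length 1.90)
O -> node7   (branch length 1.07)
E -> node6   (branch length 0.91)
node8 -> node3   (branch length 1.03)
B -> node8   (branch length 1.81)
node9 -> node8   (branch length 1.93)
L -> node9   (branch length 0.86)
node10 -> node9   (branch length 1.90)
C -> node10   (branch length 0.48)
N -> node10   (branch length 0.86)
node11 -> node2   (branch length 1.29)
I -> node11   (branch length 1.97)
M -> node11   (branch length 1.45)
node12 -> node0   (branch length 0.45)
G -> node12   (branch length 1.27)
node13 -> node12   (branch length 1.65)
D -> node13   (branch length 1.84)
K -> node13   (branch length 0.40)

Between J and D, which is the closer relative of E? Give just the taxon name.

The MRCA of E and J subtends ((J,H),((F,O),E)) (5 taxa).
The MRCA of E and D is the root, subtending the entire tree (15 taxa).
The first is nested inside the second, so E shares a more recent common ancestor with J.

J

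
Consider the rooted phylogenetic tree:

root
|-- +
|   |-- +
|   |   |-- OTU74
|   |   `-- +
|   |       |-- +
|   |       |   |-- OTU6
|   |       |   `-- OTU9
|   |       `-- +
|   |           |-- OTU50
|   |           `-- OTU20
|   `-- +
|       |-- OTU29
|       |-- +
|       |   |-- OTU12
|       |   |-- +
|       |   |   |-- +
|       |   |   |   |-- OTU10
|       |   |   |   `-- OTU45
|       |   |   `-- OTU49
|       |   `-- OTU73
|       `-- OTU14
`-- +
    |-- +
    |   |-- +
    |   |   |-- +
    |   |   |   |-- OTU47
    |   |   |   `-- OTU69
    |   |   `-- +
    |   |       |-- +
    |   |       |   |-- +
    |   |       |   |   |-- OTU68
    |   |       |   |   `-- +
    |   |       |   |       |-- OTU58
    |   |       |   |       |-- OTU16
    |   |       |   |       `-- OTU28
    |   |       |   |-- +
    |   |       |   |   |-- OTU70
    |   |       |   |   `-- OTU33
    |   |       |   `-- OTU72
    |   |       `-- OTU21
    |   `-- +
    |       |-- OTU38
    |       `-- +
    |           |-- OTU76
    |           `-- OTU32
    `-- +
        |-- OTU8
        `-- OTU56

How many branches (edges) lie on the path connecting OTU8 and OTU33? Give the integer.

The MRCA of OTU8 and OTU33 is the node subtending ((((OTU47,OTU69),(((OTU68,(OTU58,OTU16,OTU28)),(OTU70,OTU33),OTU72),OTU21)),(OTU38,(OTU76,OTU32))),(OTU8,OTU56)).
From OTU8 up to that node: 2 branches. From OTU33 up to the same node: 6 branches. Total: 2 + 6 = 8.

8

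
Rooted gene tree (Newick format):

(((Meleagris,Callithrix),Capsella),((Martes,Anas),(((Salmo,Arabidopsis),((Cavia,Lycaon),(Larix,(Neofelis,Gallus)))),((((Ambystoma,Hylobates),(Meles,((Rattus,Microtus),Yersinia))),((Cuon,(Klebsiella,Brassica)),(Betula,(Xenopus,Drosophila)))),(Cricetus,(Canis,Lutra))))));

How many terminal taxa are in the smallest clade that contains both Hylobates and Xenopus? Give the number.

The MRCA of Hylobates and Xenopus is the node subtending (((Ambystoma,Hylobates),(Meles,((Rattus,Microtus),Yersinia))),((Cuon,(Klebsiella,Brassica)),(Betula,(Xenopus,Drosophila)))).
That clade contains 12 terminal taxa: Ambystoma, Betula, Brassica, Cuon, Drosophila, Hylobates, Klebsiella, Meles, Microtus, Rattus, Xenopus, Yersinia.

12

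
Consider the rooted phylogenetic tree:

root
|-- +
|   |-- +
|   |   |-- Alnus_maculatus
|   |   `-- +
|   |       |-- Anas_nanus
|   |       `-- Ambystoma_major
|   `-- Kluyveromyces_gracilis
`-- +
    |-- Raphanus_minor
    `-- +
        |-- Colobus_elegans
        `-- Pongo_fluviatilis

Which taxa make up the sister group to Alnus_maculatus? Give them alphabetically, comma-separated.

Ambystoma_major, Anas_nanus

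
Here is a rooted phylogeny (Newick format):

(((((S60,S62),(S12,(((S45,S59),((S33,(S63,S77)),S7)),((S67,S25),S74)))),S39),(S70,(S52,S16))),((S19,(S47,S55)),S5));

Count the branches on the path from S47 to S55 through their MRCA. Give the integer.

The MRCA of S47 and S55 is the node subtending (S47,S55).
From S47 up to that node: 1 branch. From S55 up to the same node: 1 branch. Total: 1 + 1 = 2.

2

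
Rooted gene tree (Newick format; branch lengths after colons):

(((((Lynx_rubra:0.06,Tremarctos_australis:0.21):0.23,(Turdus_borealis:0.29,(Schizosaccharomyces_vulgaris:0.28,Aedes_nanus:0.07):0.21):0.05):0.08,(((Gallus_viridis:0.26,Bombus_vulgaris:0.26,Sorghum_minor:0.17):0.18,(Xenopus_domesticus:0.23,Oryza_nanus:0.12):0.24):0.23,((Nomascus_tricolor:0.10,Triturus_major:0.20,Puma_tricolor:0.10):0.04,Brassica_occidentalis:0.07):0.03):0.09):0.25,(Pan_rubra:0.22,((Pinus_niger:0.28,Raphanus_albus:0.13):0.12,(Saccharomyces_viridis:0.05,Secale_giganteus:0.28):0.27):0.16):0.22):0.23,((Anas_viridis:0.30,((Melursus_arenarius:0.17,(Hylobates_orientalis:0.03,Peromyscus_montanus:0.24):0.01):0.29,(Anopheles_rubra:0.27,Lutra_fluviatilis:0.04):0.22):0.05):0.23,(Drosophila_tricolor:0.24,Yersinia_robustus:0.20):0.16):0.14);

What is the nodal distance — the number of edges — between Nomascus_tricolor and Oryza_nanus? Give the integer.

The MRCA of Nomascus_tricolor and Oryza_nanus is the node subtending (((Gallus_viridis,Bombus_vulgaris,Sorghum_minor),(Xenopus_domesticus,Oryza_nanus)),((Nomascus_tricolor,Triturus_major,Puma_tricolor),Brassica_occidentalis)).
From Nomascus_tricolor up to that node: 3 branches. From Oryza_nanus up to the same node: 3 branches. Total: 3 + 3 = 6.

6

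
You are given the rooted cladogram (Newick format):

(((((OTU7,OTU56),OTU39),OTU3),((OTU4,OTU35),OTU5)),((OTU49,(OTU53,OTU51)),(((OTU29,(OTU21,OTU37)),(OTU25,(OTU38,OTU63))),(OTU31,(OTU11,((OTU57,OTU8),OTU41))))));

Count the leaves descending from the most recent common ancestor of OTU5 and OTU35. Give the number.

3

The MRCA of OTU5 and OTU35 is the node subtending ((OTU4,OTU35),OTU5).
That clade contains 3 terminal taxa: OTU35, OTU4, OTU5.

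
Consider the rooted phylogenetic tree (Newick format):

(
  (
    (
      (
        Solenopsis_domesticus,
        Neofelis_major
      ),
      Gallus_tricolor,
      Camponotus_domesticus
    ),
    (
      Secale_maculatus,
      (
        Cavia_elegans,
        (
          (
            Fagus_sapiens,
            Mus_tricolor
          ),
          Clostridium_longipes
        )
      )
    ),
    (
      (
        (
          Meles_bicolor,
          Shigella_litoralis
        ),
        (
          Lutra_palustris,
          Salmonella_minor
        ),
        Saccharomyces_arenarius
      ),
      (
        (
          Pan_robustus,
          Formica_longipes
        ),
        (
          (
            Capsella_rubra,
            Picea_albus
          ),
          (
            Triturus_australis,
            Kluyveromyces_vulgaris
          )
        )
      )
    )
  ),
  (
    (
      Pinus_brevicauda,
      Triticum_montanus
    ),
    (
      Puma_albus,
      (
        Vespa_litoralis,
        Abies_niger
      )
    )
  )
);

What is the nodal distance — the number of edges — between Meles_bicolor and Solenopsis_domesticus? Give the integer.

7

The MRCA of Meles_bicolor and Solenopsis_domesticus is the node subtending (((Solenopsis_domesticus,Neofelis_major),Gallus_tricolor,Camponotus_domesticus),(Secale_maculatus,(Cavia_elegans,((Fagus_sapiens,Mus_tricolor),Clostridium_longipes))),(((Meles_bicolor,Shigella_litoralis),(Lutra_palustris,Salmonella_minor),Saccharomyces_arenarius),((Pan_robustus,Formica_longipes),((Capsella_rubra,Picea_albus),(Triturus_australis,Kluyveromyces_vulgaris))))).
From Meles_bicolor up to that node: 4 branches. From Solenopsis_domesticus up to the same node: 3 branches. Total: 4 + 3 = 7.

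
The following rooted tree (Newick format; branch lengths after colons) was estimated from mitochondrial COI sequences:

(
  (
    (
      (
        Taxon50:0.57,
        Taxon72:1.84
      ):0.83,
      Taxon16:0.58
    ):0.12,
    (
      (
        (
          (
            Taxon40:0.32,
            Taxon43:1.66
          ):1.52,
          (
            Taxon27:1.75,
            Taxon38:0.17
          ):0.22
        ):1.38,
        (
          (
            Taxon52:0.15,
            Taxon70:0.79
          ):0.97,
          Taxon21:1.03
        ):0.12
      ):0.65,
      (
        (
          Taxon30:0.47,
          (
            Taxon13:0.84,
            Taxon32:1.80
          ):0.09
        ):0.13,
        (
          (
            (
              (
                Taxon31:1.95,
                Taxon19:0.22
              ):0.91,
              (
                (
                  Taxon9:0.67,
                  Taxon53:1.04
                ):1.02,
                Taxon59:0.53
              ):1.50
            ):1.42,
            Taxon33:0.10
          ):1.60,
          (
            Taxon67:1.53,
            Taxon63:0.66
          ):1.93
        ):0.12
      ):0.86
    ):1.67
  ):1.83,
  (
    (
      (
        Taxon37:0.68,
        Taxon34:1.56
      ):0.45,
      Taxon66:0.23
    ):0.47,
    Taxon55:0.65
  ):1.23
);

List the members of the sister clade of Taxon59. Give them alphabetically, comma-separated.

Taxon59 attaches to the tree at the node subtending ((Taxon9,Taxon53),Taxon59).
The other lineage descending from that same node — the sister group — is (Taxon9,Taxon53); its 2 tips in alphabetical order are the answer.

Taxon53, Taxon9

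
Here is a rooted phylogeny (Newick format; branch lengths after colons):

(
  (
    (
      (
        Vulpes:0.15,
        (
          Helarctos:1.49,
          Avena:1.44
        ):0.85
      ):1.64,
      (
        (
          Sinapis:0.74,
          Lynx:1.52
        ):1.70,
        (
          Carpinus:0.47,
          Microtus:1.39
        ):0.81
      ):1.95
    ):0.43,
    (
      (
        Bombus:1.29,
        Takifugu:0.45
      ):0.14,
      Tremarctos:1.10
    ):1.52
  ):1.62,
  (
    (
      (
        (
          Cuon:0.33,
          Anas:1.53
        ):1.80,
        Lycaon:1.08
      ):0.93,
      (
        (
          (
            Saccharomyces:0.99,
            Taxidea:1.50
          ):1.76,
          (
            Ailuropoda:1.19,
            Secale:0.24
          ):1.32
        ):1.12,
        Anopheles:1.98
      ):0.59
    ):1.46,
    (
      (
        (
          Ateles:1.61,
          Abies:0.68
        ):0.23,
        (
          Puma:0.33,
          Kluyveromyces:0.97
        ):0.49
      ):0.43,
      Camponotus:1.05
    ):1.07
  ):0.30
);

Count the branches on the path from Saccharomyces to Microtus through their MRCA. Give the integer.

11

The MRCA of Saccharomyces and Microtus is the root of the tree.
From Saccharomyces up to that node: 6 branches. From Microtus up to the same node: 5 branches. Total: 6 + 5 = 11.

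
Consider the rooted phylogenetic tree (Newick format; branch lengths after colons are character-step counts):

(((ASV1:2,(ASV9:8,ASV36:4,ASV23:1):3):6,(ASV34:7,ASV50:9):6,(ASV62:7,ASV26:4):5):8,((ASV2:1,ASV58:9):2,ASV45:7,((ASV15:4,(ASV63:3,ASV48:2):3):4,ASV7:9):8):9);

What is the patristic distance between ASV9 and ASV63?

52

The path runs ASV9 → … → MRCA → … → ASV63; the MRCA is the root of the tree.
Branch lengths along that path: 8 + 3 + 6 + 8 + 9 + 8 + 4 + 3 + 3 = 52.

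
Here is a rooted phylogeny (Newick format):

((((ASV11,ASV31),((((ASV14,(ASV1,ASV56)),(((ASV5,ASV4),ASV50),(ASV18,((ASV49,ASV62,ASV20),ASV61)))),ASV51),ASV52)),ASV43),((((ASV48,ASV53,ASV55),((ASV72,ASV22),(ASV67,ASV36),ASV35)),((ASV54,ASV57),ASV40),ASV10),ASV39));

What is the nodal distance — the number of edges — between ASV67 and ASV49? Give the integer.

16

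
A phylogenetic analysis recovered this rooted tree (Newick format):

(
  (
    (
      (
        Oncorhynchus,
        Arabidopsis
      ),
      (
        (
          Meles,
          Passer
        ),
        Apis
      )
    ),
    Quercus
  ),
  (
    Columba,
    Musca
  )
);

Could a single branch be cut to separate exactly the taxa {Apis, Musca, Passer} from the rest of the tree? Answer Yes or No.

The MRCA of the listed taxa is the root, so the smallest clade containing them is the whole tree.
That clade also contains Arabidopsis, Columba, Meles, Oncorhynchus, Quercus, which are not in the proposed group, so the group is not monophyletic.

No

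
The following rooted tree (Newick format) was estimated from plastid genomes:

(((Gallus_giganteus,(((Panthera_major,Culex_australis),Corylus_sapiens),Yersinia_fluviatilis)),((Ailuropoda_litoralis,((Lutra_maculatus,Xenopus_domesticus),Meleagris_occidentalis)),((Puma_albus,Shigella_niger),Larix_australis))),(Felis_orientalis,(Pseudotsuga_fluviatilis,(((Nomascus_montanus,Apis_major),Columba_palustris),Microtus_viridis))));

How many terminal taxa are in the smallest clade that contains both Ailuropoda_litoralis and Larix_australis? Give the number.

The MRCA of Ailuropoda_litoralis and Larix_australis is the node subtending ((Ailuropoda_litoralis,((Lutra_maculatus,Xenopus_domesticus),Meleagris_occidentalis)),((Puma_albus,Shigella_niger),Larix_australis)).
That clade contains 7 terminal taxa: Ailuropoda_litoralis, Larix_australis, Lutra_maculatus, Meleagris_occidentalis, Puma_albus, Shigella_niger, Xenopus_domesticus.

7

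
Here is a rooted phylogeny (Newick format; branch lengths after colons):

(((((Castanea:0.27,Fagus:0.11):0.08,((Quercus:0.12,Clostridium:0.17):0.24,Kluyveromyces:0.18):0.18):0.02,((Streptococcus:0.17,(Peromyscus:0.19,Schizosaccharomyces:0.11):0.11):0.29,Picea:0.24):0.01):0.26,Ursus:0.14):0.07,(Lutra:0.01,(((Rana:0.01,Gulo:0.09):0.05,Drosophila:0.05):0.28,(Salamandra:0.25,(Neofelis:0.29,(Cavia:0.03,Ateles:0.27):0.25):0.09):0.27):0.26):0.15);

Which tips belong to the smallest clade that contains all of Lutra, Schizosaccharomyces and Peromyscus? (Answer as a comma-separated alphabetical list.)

Tracing Lutra: it sits inside (Lutra,(((Rana,Gulo),Drosophila),(Salamandra,(Neofelis,(Cavia,Ateles))))).
Tracing Schizosaccharomyces: it sits inside (Peromyscus,Schizosaccharomyces).
Tracing Peromyscus: it sits inside (Peromyscus,Schizosaccharomyces).
The smallest clade enclosing all 3 is the whole tree (their MRCA is the root), so the answer is all 18 tips in alphabetical order.

Ateles, Castanea, Cavia, Clostridium, Drosophila, Fagus, Gulo, Kluyveromyces, Lutra, Neofelis, Peromyscus, Picea, Quercus, Rana, Salamandra, Schizosaccharomyces, Streptococcus, Ursus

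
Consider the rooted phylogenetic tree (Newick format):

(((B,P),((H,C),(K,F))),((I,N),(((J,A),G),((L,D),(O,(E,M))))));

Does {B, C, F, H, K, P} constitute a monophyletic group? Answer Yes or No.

Yes

The most recent common ancestor of these taxa subtends ((B,P),((H,C),(K,F))).
That clade has exactly 6 tips — every listed taxon and nothing else — so the group is monophyletic.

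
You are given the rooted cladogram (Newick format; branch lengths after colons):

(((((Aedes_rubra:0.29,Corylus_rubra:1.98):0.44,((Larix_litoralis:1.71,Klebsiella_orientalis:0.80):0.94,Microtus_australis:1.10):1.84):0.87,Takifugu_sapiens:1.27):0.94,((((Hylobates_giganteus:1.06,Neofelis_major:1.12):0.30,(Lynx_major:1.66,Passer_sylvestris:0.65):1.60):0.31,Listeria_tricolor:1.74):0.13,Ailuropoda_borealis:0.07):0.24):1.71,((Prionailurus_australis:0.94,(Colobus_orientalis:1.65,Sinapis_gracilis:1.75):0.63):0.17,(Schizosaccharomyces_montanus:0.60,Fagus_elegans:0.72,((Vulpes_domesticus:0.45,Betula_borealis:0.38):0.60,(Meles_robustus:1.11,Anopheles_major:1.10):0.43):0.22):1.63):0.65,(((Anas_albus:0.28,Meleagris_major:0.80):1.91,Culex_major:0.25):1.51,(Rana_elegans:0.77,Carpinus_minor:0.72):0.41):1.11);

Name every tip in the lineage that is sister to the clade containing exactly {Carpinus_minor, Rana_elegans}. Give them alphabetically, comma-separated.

The clade containing exactly {Carpinus_minor, Rana_elegans} attaches to the tree at the node subtending (((Anas_albus,Meleagris_major),Culex_major),(Rana_elegans,Carpinus_minor)).
The other lineage descending from that same node — the sister group — is ((Anas_albus,Meleagris_major),Culex_major); its 3 tips in alphabetical order are the answer.

Anas_albus, Culex_major, Meleagris_major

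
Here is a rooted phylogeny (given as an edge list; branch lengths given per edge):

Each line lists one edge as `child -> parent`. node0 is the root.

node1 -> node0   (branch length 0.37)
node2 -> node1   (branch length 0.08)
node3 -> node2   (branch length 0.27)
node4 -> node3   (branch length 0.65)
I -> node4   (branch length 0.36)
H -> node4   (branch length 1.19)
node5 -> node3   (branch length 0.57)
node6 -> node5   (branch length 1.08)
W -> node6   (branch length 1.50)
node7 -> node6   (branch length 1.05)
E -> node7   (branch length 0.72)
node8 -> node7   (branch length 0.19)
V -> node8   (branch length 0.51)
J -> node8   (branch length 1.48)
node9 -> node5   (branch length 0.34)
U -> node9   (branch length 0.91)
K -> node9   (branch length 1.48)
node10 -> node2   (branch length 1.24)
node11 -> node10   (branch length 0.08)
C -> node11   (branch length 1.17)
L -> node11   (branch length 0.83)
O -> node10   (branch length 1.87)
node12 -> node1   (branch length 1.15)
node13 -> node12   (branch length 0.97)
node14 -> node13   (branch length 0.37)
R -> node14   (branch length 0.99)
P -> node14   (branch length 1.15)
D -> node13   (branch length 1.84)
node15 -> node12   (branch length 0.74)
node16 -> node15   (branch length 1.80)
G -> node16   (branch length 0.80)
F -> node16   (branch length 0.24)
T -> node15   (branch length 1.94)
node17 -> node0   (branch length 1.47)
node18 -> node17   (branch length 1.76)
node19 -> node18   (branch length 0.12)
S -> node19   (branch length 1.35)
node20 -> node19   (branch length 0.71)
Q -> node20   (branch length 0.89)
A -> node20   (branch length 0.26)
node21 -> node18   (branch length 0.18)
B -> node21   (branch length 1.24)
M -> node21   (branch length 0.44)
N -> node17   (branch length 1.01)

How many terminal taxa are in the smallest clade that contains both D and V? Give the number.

The MRCA of D and V is the node subtending ((((I,H),((W,(E,(V,J))),(U,K))),((C,L),O)),(((R,P),D),((G,F),T))).
That clade contains 17 terminal taxa: C, D, E, F, G, H, I, J, K, L, O, P, R, T, U, V, W.

17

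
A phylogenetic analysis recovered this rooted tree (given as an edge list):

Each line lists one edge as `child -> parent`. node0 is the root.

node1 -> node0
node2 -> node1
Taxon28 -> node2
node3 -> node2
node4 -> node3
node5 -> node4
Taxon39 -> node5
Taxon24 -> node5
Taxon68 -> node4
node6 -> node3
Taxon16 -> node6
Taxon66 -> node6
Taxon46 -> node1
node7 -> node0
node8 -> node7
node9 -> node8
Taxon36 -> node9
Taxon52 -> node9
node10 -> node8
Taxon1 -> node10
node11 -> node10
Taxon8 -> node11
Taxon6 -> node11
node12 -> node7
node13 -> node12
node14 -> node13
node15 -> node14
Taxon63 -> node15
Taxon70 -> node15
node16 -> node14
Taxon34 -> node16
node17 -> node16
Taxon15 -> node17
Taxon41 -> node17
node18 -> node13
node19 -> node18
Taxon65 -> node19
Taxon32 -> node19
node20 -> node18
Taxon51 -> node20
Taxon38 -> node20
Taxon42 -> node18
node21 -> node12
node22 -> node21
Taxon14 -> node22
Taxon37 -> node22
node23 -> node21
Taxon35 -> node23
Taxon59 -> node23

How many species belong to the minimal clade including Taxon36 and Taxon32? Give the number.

19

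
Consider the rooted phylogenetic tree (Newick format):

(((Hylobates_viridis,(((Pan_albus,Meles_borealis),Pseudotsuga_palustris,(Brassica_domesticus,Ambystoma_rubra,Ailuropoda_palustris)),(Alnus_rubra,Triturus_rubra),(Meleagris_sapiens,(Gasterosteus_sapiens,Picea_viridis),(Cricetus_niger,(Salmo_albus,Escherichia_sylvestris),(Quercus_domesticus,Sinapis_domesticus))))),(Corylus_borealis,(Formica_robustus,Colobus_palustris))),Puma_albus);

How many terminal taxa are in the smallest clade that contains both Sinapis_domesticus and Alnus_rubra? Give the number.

The MRCA of Sinapis_domesticus and Alnus_rubra is the node subtending (((Pan_albus,Meles_borealis),Pseudotsuga_palustris,(Brassica_domesticus,Ambystoma_rubra,Ailuropoda_palustris)),(Alnus_rubra,Triturus_rubra),(Meleagris_sapiens,(Gasterosteus_sapiens,Picea_viridis),(Cricetus_niger,(Salmo_albus,Escherichia_sylvestris),(Quercus_domesticus,Sinapis_domesticus)))).
That clade contains 16 terminal taxa: Ailuropoda_palustris, Alnus_rubra, Ambystoma_rubra, Brassica_domesticus, Cricetus_niger, Escherichia_sylvestris, Gasterosteus_sapiens, Meleagris_sapiens, Meles_borealis, Pan_albus, Picea_viridis, Pseudotsuga_palustris, Quercus_domesticus, Salmo_albus, Sinapis_domesticus, Triturus_rubra.

16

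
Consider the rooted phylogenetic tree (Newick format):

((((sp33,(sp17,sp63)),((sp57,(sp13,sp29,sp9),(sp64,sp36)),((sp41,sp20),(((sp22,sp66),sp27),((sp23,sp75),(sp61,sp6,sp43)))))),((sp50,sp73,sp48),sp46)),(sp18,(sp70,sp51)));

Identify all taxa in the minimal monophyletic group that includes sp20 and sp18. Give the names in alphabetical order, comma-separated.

Tracing sp20: it sits inside (sp41,sp20).
Tracing sp18: it sits inside (sp18,(sp70,sp51)).
The smallest clade enclosing both is the whole tree (their MRCA is the root), so the answer is all 26 tips in alphabetical order.

sp13, sp17, sp18, sp20, sp22, sp23, sp27, sp29, sp33, sp36, sp41, sp43, sp46, sp48, sp50, sp51, sp57, sp6, sp61, sp63, sp64, sp66, sp70, sp73, sp75, sp9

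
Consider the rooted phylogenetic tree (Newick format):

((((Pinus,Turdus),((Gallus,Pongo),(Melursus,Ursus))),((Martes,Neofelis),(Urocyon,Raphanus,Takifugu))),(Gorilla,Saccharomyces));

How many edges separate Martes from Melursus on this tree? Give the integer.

The MRCA of Martes and Melursus is the node subtending (((Pinus,Turdus),((Gallus,Pongo),(Melursus,Ursus))),((Martes,Neofelis),(Urocyon,Raphanus,Takifugu))).
From Martes up to that node: 3 branches. From Melursus up to the same node: 4 branches. Total: 3 + 4 = 7.

7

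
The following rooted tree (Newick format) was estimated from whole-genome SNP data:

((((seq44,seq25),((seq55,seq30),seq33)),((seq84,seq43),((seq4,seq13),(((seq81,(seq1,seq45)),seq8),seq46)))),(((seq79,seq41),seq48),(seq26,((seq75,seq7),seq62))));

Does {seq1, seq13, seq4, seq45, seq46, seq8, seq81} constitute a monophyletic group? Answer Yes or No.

Yes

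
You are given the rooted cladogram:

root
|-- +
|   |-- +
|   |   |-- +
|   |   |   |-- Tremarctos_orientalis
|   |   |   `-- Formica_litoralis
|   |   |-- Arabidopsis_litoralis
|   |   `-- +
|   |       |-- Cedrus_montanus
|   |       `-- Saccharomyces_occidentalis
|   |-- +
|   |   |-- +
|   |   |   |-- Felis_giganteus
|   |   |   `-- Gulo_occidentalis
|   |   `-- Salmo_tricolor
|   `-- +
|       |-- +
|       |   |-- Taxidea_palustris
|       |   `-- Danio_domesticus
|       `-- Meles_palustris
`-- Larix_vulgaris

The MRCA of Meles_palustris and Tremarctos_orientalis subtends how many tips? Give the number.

11

The MRCA of Meles_palustris and Tremarctos_orientalis is the node subtending (((Tremarctos_orientalis,Formica_litoralis),Arabidopsis_litoralis,(Cedrus_montanus,Saccharomyces_occidentalis)),((Felis_giganteus,Gulo_occidentalis),Salmo_tricolor),((Taxidea_palustris,Danio_domesticus),Meles_palustris)).
That clade contains 11 terminal taxa: Arabidopsis_litoralis, Cedrus_montanus, Danio_domesticus, Felis_giganteus, Formica_litoralis, Gulo_occidentalis, Meles_palustris, Saccharomyces_occidentalis, Salmo_tricolor, Taxidea_palustris, Tremarctos_orientalis.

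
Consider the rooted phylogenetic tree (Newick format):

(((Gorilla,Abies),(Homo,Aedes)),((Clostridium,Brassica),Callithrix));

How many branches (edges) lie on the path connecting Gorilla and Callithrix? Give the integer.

5

The MRCA of Gorilla and Callithrix is the root of the tree.
From Gorilla up to that node: 3 branches. From Callithrix up to the same node: 2 branches. Total: 3 + 2 = 5.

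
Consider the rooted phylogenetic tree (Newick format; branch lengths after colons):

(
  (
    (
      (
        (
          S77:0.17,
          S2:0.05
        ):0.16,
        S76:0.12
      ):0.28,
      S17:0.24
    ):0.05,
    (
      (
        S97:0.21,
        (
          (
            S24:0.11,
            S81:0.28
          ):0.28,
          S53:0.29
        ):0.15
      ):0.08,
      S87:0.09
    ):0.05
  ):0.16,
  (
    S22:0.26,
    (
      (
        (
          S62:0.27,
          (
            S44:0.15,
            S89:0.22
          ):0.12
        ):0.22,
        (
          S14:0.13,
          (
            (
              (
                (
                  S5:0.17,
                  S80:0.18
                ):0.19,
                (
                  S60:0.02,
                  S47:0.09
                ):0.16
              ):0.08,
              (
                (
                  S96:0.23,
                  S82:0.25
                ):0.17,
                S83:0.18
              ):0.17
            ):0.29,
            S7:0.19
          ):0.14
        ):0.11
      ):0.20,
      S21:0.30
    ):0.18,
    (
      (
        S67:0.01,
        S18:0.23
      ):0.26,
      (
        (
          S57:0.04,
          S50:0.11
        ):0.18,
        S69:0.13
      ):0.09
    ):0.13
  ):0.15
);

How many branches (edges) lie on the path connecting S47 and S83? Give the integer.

5

The MRCA of S47 and S83 is the node subtending (((S5,S80),(S60,S47)),((S96,S82),S83)).
From S47 up to that node: 3 branches. From S83 up to the same node: 2 branches. Total: 3 + 2 = 5.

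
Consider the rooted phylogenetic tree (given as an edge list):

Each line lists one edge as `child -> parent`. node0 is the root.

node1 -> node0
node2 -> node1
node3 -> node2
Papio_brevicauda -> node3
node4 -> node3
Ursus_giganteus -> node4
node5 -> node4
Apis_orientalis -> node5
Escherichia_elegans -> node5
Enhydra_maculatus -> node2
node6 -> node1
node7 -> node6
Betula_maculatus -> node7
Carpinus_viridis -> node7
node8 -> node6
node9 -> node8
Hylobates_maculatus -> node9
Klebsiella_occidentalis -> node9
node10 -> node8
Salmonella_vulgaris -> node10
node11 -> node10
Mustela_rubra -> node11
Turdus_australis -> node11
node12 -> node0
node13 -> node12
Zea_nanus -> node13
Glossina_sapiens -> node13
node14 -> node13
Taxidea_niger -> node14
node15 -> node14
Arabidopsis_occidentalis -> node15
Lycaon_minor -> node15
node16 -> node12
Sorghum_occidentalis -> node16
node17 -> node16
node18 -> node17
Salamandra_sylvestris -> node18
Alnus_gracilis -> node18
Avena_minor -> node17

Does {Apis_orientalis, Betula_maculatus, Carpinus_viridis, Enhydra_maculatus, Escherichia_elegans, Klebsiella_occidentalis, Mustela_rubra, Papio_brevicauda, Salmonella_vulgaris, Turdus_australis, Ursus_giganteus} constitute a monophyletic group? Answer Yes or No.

No

The MRCA of the listed taxa subtends (((Papio_brevicauda,(Ursus_giganteus,(Apis_orientalis,Escherichia_elegans))),Enhydra_maculatus),((Betula_maculatus,Carpinus_viridis),((Hylobates_maculatus,Klebsiella_occidentalis),(Salmonella_vulgaris,(Mustela_rubra,Turdus_australis))))).
That clade also contains Hylobates_maculatus, which is not in the proposed group, so the group is not monophyletic.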